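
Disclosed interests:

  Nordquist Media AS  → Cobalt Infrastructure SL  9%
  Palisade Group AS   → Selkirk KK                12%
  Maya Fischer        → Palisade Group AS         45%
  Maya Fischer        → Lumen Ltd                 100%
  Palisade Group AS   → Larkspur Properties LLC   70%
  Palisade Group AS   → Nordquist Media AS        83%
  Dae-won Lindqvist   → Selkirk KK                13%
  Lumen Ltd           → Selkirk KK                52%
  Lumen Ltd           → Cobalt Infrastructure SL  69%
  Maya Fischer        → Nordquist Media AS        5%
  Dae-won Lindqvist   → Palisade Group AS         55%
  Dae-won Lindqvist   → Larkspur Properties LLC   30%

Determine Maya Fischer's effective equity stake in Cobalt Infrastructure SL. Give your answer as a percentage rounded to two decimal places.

72.81%

Maya reaches Cobalt along 3 paths.
Via Nordquist: 5% × 9% = 0.45%.
Via Palisade → Nordquist: 45% × 83% × 9% = 3.3615%.
Via Lumen: 100% × 69% = 69%.
Total: 0.45% + 3.3615% + 69% = 72.8115%.
Rounded: 72.81%.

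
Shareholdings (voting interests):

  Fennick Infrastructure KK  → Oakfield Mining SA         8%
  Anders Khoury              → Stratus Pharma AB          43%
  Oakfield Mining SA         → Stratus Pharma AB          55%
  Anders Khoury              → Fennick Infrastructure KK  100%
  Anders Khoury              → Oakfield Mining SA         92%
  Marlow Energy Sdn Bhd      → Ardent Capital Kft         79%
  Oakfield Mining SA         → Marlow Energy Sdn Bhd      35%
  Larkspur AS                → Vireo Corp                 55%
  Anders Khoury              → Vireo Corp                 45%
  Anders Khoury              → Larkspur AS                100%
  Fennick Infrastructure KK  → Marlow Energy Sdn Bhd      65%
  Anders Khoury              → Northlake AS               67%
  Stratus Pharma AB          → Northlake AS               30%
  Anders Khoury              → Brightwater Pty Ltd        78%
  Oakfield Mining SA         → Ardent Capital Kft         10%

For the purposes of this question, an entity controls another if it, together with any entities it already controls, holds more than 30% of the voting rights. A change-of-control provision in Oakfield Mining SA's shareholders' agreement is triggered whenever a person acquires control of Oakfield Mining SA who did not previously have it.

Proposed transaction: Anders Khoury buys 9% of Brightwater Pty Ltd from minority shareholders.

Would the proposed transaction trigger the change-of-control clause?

No

The purchase changes only Anders's holdings, so Anders is the only person who could newly come to control Oakfield.
Anders holds 100% of Fennick, so Anders controls Fennick.
Fennick and Anders together hold 8% + 92% = 100% of Oakfield, so Anders controls Oakfield.
So Anders already controls Oakfield before the transaction.
After the purchase, Anders's direct stake in Brightwater rises to 78% + 9% = 87%.
Anders controlled Oakfield already, so this is not a new person acquiring control; every other person's position is unchanged or reduced.
No new person acquires control, so the clause is not triggered.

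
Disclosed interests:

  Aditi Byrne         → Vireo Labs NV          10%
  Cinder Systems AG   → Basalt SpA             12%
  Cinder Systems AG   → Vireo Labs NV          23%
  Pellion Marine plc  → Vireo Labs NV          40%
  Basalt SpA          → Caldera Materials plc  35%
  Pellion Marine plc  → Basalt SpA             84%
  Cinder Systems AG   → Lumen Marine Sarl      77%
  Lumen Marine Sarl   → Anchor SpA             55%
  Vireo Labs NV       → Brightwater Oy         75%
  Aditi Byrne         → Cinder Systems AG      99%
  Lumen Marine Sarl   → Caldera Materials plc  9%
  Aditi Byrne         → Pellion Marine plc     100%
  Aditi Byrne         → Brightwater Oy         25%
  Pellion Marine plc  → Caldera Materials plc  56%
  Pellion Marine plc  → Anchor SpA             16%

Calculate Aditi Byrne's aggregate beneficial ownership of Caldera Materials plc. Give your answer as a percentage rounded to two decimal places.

Aditi reaches Caldera along 4 paths.
Via Cinder → Lumen: 99% × 77% × 9% = 6.8607%.
Via Pellion: 100% × 56% = 56%.
Via Pellion → Basalt: 100% × 84% × 35% = 29.4%.
Via Cinder → Basalt: 99% × 12% × 35% = 4.158%.
Total: 6.8607% + 56% + 29.4% + 4.158% = 96.4187%.
Rounded: 96.42%.

96.42%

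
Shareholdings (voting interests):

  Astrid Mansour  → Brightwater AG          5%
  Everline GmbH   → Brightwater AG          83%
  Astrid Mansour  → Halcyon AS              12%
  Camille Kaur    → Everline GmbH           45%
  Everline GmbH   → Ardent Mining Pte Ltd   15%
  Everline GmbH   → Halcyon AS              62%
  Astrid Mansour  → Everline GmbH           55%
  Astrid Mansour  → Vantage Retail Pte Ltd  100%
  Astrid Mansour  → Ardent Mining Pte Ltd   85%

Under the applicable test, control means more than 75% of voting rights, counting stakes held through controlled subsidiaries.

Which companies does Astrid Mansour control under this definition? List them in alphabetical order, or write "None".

Astrid holds 85% of Ardent, so Astrid controls Ardent.
Astrid holds 100% of Vantage, so Astrid controls Vantage.
No other company's threshold is met.

Ardent Mining Pte Ltd, Vantage Retail Pte Ltd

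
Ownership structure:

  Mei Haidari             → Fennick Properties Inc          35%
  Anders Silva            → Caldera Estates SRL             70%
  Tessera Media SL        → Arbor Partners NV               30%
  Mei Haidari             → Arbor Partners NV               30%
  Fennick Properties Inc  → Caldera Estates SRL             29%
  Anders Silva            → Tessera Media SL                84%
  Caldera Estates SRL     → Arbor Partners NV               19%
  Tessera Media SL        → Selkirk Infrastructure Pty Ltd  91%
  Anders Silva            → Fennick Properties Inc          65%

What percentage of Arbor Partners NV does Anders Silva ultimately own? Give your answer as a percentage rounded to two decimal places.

42.08%

Anders reaches Arbor along 3 paths.
Via Tessera: 84% × 30% = 25.2%.
Via Fennick → Caldera: 65% × 29% × 19% = 3.5815%.
Via Caldera: 70% × 19% = 13.3%.
Total: 25.2% + 3.5815% + 13.3% = 42.0815%.
Rounded: 42.08%.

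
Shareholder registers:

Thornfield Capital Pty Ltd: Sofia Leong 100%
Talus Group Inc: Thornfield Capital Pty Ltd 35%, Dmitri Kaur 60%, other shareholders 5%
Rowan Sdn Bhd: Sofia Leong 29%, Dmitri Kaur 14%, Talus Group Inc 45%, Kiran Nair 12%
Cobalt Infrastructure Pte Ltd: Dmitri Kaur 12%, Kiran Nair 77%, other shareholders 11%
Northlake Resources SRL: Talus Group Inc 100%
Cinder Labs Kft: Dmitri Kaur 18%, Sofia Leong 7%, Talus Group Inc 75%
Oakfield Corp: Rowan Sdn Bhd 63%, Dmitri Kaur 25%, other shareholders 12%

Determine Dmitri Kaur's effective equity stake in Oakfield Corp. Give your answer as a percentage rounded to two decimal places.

Dmitri reaches Oakfield along 3 paths.
Via Rowan: 14% × 63% = 8.82%.
Via Talus → Rowan: 60% × 45% × 63% = 17.01%.
Direct stake: 25% = 25%.
Total: 8.82% + 17.01% + 25% = 50.83%.

50.83%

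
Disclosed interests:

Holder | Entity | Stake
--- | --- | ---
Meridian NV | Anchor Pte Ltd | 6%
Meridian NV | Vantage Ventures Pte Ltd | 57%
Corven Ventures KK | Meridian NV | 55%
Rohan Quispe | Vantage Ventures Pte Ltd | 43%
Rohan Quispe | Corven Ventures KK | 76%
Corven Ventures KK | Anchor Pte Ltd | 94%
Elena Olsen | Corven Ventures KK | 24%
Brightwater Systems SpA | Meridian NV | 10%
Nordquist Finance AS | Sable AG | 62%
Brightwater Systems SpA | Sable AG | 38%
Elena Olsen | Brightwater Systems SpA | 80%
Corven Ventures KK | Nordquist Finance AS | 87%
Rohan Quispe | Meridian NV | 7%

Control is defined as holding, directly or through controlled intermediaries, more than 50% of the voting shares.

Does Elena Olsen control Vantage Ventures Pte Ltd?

Elena holds 80% of Brightwater, so Elena controls Brightwater.
Neither Elena nor any entity Elena controls holds any voting interest in Vantage.
So Elena does not control Vantage.

No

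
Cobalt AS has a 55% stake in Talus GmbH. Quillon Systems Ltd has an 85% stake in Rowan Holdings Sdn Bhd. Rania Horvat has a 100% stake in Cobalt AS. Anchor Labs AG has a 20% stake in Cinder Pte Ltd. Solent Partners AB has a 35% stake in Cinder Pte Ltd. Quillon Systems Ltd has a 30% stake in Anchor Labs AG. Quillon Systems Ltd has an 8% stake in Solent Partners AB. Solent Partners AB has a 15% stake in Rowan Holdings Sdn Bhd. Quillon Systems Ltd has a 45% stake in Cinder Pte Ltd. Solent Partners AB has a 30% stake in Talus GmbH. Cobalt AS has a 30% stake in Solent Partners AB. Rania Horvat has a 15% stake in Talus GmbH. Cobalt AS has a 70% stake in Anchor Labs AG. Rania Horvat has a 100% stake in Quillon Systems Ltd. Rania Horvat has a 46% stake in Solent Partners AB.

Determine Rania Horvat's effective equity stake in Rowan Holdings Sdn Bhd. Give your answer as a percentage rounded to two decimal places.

97.60%

Rania reaches Rowan along 4 paths.
Via Quillon: 100% × 85% = 85%.
Via Cobalt → Solent: 100% × 30% × 15% = 4.5%.
Via Solent: 46% × 15% = 6.9%.
Via Quillon → Solent: 100% × 8% × 15% = 1.2%.
Total: 85% + 4.5% + 6.9% + 1.2% = 97.6%.
Rounded: 97.60%.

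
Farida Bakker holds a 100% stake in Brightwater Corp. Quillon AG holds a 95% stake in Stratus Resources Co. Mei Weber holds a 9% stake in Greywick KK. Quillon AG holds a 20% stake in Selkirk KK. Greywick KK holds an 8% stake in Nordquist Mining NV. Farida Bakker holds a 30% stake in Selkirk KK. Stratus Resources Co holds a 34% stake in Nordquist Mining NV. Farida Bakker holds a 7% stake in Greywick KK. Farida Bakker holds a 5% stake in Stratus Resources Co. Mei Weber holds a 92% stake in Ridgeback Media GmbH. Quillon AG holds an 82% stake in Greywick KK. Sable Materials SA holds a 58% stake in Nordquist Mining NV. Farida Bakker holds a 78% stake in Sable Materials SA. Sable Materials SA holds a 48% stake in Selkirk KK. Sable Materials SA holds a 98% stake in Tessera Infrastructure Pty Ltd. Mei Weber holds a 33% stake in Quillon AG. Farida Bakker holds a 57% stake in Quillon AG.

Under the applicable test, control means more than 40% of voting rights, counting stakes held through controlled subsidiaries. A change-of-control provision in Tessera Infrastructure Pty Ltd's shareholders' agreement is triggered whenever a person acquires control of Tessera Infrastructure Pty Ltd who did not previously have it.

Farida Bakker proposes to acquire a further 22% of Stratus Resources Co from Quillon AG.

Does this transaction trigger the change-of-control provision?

No

The purchase adds only to Farida's holdings (Quillon's stake shrinks), so Farida is the only person who could newly come to control Tessera.
Farida holds 78% of Sable, so Farida controls Sable.
Sable holds 98% of Tessera, so Farida controls Tessera.
So Farida already controls Tessera before the transaction.
After the purchase, Farida's direct stake in Stratus rises to 5% + 22% = 27%, and Quillon's stake falls to 73%.
Farida controlled Tessera already, so this is not a new person acquiring control; every other person's position is unchanged or reduced.
No new person acquires control, so the clause is not triggered.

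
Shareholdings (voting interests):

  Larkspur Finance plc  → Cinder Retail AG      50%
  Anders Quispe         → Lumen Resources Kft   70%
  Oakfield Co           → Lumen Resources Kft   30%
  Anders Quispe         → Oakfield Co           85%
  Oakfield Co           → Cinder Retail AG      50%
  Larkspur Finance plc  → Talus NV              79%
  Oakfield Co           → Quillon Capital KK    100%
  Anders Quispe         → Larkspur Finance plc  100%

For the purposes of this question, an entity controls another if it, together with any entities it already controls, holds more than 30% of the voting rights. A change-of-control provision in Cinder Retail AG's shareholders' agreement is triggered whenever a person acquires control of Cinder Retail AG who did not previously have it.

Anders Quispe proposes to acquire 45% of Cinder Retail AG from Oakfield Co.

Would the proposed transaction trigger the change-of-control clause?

No

The purchase adds only to Anders's holdings (Oakfield's stake shrinks), so Anders is the only person who could newly come to control Cinder.
Anders holds 100% of Larkspur, so Anders controls Larkspur.
Anders holds 85% of Oakfield, so Anders controls Oakfield.
Larkspur and Oakfield together hold 50% + 50% = 100% of Cinder, so Anders controls Cinder.
So Anders already controls Cinder before the transaction.
After the purchase, Anders holds 45% of Cinder directly, and Oakfield's stake falls to 5%.
Anders controlled Cinder already, so this is not a new person acquiring control; every other person's position is unchanged or reduced.
No new person acquires control, so the clause is not triggered.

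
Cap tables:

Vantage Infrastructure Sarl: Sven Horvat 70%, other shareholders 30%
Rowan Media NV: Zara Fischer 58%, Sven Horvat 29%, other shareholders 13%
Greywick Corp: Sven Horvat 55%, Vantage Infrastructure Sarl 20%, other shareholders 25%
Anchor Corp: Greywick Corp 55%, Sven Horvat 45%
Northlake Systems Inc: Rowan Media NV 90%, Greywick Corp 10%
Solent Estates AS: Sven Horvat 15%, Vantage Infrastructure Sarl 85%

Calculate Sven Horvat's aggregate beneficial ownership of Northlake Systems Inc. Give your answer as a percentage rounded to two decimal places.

Sven reaches Northlake along 3 paths.
Via Rowan: 29% × 90% = 26.1%.
Via Greywick: 55% × 10% = 5.5%.
Via Vantage → Greywick: 70% × 20% × 10% = 1.4%.
Total: 26.1% + 5.5% + 1.4% = 33%.
Rounded: 33.00%.

33.00%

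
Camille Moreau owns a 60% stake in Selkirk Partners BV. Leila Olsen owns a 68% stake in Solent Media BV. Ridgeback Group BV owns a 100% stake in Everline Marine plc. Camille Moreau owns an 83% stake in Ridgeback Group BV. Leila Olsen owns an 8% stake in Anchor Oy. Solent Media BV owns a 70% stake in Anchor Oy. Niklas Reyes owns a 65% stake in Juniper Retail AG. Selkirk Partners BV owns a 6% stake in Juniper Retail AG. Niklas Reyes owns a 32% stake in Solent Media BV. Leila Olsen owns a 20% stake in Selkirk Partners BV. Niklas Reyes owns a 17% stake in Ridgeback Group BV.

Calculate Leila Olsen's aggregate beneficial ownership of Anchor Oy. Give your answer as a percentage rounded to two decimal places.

Leila reaches Anchor along 2 paths.
Via Solent: 68% × 70% = 47.6%.
Direct stake: 8% = 8%.
Total: 47.6% + 8% = 55.6%.
Rounded: 55.60%.

55.60%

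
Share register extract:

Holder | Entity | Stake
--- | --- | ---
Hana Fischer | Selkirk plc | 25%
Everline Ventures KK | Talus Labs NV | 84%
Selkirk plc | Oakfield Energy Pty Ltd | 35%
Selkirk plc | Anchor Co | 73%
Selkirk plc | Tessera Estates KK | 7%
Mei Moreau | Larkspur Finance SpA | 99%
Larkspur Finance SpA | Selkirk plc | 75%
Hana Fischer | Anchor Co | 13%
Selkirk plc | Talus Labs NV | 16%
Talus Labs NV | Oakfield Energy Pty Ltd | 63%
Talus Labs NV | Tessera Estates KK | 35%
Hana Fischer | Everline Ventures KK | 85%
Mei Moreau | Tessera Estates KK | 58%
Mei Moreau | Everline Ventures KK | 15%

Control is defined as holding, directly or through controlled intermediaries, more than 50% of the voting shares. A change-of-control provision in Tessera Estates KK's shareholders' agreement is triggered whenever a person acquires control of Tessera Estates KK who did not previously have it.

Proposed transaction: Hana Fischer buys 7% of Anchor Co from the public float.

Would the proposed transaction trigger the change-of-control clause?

The purchase changes only Hana's holdings, so Hana is the only person who could newly come to control Tessera.
Hana holds 85% of Everline, so Hana controls Everline.
Everline holds 84% of Talus, so Hana controls Talus.
Talus holds 63% of Oakfield, so Hana controls Oakfield.
In Tessera, Hana's side holds only 35%, not > 50%.
So before the transaction, Hana does not control Tessera.
After the purchase, Hana's direct stake in Anchor rises to 13% + 7% = 20%.
Hana's side now holds 20% of Anchor, not > 50%, so Hana still does not control Anchor.
After the transaction, Hana's side holds 35% of Tessera, not > 50%, so Hana still does not control Tessera.
No new person acquires control, so the clause is not triggered.

No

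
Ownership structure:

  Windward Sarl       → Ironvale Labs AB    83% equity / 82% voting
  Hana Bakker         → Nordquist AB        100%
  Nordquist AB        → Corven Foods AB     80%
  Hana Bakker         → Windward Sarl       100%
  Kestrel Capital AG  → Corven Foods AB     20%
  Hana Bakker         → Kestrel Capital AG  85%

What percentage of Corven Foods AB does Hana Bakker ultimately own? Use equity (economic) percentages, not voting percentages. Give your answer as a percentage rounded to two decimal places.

Hana reaches Corven along 2 paths.
Via Kestrel: 85% × 20% = 17%.
Via Nordquist: 100% × 80% = 80%.
Total: 17% + 80% = 97%.
Rounded: 97.00%.

97.00%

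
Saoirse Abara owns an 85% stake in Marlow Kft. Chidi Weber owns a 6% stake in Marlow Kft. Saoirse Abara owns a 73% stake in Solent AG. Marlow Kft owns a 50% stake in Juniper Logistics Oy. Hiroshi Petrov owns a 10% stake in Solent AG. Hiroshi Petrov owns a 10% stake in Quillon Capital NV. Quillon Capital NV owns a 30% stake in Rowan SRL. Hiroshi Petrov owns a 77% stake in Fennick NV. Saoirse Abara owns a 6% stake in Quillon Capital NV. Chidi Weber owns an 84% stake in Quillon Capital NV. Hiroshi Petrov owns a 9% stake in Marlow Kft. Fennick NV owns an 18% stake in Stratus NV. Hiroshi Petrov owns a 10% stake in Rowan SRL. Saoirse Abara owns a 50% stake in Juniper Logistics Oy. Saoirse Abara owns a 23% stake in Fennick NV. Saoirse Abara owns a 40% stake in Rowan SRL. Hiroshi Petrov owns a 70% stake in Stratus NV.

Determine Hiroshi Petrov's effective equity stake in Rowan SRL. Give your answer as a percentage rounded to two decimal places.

Hiroshi reaches Rowan along 2 paths.
Via Quillon: 10% × 30% = 3%.
Direct stake: 10% = 10%.
Total: 3% + 10% = 13%.
Rounded: 13.00%.

13.00%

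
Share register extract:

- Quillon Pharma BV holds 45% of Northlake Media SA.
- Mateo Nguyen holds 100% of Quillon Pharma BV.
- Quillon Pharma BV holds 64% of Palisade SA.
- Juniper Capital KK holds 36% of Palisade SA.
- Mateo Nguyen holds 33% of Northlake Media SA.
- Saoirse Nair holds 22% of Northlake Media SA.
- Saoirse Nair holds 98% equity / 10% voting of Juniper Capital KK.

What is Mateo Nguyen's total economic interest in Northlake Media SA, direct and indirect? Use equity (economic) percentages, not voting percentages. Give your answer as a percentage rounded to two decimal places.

Mateo reaches Northlake along 2 paths.
Direct stake: 33% = 33%.
Via Quillon: 100% × 45% = 45%.
Total: 33% + 45% = 78%.
Rounded: 78.00%.

78.00%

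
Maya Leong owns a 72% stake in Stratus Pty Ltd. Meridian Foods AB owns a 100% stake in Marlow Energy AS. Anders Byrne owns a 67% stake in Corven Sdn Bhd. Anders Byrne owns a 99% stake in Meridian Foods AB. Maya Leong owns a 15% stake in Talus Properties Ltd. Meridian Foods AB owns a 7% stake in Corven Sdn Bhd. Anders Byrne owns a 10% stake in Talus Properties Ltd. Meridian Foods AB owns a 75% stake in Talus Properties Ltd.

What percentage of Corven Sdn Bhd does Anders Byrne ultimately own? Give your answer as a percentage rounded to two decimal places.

73.93%

Anders reaches Corven along 2 paths.
Direct stake: 67% = 67%.
Via Meridian: 99% × 7% = 6.93%.
Total: 67% + 6.93% = 73.93%.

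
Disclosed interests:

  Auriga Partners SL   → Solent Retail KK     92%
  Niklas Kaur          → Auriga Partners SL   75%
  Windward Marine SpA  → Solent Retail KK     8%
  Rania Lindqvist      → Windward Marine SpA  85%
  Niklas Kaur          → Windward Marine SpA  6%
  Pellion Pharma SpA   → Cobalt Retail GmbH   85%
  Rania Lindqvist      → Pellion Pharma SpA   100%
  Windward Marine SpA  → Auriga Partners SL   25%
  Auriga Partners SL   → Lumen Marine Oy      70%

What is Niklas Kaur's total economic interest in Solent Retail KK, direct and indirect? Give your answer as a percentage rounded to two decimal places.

Niklas reaches Solent along 3 paths.
Via Auriga: 75% × 92% = 69%.
Via Windward → Auriga: 6% × 25% × 92% = 1.38%.
Via Windward: 6% × 8% = 0.48%.
Total: 69% + 1.38% + 0.48% = 70.86%.

70.86%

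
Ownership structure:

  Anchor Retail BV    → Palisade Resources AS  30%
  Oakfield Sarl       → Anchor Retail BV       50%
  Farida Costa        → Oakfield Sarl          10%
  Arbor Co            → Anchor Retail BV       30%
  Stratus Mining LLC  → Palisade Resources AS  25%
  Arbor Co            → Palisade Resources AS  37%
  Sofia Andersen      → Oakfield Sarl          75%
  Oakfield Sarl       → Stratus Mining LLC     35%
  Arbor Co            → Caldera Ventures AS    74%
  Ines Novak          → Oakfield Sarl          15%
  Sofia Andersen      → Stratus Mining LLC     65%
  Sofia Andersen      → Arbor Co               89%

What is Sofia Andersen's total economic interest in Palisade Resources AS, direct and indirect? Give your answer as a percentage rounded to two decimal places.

75.00%

Sofia reaches Palisade along 5 paths.
Via Oakfield → Anchor: 75% × 50% × 30% = 11.25%.
Via Arbor → Anchor: 89% × 30% × 30% = 8.01%.
Via Oakfield → Stratus: 75% × 35% × 25% = 6.5625%.
Via Stratus: 65% × 25% = 16.25%.
Via Arbor: 89% × 37% = 32.93%.
Total: 11.25% + 8.01% + 6.5625% + 16.25% + 32.93% = 75.0025%.
Rounded: 75.00%.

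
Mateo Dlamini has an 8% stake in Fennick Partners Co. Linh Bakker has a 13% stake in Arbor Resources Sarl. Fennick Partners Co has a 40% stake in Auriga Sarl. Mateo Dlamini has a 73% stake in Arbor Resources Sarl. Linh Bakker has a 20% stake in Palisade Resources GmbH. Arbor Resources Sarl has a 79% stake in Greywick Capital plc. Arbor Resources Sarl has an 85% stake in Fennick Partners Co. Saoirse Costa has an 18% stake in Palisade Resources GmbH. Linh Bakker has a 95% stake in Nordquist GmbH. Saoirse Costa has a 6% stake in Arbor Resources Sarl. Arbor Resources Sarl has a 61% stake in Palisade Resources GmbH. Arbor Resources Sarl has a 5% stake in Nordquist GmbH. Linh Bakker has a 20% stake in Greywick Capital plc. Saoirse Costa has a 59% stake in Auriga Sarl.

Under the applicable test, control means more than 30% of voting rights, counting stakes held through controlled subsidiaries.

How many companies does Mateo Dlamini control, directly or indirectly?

5

Mateo holds 73% of Arbor, so Mateo controls Arbor.
Mateo and Arbor together hold 8% + 85% = 93% of Fennick, so Mateo controls Fennick.
Arbor holds 79% of Greywick, so Mateo controls Greywick.
Fennick holds 40% of Auriga, so Mateo controls Auriga.
Arbor holds 61% of Palisade, so Mateo controls Palisade.
No other company's threshold is met.
Mateo controls 5 companies.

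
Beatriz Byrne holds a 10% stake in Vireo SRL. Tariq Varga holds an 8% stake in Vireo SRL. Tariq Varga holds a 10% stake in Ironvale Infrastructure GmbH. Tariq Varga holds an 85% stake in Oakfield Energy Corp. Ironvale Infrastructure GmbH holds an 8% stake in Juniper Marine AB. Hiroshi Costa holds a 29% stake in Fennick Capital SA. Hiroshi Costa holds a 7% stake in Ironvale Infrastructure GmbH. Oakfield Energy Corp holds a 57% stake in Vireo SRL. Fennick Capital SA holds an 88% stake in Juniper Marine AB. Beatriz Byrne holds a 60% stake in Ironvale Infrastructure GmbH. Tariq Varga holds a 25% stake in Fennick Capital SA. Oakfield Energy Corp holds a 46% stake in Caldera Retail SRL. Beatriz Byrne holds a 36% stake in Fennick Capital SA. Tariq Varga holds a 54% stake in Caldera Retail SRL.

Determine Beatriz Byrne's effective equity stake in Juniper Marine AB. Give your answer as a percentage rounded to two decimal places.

36.48%

Beatriz reaches Juniper along 2 paths.
Via Fennick: 36% × 88% = 31.68%.
Via Ironvale: 60% × 8% = 4.8%.
Total: 31.68% + 4.8% = 36.48%.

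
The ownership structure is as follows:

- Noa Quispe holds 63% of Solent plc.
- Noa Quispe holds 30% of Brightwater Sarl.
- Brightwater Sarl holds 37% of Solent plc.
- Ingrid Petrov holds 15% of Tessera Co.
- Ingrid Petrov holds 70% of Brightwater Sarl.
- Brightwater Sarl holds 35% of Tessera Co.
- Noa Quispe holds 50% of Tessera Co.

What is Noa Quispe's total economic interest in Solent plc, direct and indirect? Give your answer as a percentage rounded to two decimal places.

Noa reaches Solent along 2 paths.
Direct stake: 63% = 63%.
Via Brightwater: 30% × 37% = 11.1%.
Total: 63% + 11.1% = 74.1%.
Rounded: 74.10%.

74.10%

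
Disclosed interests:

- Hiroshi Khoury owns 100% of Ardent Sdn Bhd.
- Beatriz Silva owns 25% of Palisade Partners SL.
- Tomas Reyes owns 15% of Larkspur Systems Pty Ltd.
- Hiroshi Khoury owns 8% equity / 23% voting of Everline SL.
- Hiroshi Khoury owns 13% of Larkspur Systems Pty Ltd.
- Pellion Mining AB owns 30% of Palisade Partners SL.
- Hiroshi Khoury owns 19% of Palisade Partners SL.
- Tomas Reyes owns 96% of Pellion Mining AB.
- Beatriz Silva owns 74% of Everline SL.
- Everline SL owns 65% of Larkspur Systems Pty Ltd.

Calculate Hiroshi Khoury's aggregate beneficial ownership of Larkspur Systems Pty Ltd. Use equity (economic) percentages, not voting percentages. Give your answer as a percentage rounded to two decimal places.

Hiroshi reaches Larkspur along 2 paths.
Via Everline: 8% × 65% = 5.2%.
Direct stake: 13% = 13%.
Total: 5.2% + 13% = 18.2%.
Rounded: 18.20%.

18.20%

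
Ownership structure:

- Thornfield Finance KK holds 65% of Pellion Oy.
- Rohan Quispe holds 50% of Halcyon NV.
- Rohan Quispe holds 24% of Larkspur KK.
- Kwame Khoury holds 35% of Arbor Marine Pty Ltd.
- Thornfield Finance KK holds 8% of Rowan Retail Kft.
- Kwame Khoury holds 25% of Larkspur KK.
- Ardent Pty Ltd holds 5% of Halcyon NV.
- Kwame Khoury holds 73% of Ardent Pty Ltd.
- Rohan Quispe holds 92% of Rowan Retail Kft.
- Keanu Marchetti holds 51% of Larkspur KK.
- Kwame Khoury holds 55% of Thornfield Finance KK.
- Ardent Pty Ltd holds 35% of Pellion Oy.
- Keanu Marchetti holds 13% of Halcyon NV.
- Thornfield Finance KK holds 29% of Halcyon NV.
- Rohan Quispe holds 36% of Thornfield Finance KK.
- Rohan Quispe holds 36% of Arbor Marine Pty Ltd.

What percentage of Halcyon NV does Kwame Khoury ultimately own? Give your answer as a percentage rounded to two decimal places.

19.60%

Kwame reaches Halcyon along 2 paths.
Via Thornfield: 55% × 29% = 15.95%.
Via Ardent: 73% × 5% = 3.65%.
Total: 15.95% + 3.65% = 19.6%.
Rounded: 19.60%.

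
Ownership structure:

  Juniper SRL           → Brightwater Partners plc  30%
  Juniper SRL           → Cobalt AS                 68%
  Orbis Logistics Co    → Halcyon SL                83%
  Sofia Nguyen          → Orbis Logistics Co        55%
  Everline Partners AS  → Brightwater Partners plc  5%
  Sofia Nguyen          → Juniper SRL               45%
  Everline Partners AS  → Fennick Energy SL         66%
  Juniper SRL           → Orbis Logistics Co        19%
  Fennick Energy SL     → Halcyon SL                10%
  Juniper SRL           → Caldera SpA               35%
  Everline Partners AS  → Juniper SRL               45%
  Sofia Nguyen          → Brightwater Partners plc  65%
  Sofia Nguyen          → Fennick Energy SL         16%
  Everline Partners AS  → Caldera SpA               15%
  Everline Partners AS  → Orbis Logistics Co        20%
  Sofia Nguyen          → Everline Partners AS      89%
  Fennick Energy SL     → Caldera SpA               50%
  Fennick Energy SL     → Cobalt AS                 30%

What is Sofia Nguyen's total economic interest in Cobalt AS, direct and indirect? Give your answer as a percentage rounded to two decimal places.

80.26%

Sofia reaches Cobalt along 4 paths.
Via Fennick: 16% × 30% = 4.8%.
Via Everline → Fennick: 89% × 66% × 30% = 17.622%.
Via Juniper: 45% × 68% = 30.6%.
Via Everline → Juniper: 89% × 45% × 68% = 27.234%.
Total: 4.8% + 17.622% + 30.6% + 27.234% = 80.256%.
Rounded: 80.26%.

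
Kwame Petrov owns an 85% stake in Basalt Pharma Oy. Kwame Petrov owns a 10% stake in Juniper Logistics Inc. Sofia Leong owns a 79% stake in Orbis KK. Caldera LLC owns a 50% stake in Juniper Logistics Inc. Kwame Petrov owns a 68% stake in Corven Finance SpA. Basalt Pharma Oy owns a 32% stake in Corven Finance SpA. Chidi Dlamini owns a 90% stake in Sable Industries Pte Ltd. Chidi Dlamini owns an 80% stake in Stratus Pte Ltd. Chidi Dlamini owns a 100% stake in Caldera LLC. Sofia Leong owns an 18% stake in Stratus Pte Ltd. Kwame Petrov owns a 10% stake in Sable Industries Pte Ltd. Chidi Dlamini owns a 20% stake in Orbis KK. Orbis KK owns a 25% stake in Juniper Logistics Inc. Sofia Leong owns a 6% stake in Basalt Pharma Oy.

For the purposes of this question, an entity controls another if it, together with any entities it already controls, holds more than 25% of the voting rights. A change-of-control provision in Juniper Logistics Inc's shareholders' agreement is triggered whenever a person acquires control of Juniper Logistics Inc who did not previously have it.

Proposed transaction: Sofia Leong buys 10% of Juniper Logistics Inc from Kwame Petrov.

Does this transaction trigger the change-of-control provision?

The purchase adds only to Sofia's holdings (Kwame's stake shrinks), so Sofia is the only person who could newly come to control Juniper.
Sofia holds 79% of Orbis, so Sofia controls Orbis.
In Juniper, Sofia's side holds only 25%, not > 25%.
So before the transaction, Sofia does not control Juniper.
After the purchase, Sofia holds 10% of Juniper directly, and Kwame's stake falls to 0%.
Orbis and Sofia together hold 25% + 10% = 35% of Juniper, so Sofia controls Juniper.
Sofia did not control Juniper before and does after, so the clause is triggered.

Yes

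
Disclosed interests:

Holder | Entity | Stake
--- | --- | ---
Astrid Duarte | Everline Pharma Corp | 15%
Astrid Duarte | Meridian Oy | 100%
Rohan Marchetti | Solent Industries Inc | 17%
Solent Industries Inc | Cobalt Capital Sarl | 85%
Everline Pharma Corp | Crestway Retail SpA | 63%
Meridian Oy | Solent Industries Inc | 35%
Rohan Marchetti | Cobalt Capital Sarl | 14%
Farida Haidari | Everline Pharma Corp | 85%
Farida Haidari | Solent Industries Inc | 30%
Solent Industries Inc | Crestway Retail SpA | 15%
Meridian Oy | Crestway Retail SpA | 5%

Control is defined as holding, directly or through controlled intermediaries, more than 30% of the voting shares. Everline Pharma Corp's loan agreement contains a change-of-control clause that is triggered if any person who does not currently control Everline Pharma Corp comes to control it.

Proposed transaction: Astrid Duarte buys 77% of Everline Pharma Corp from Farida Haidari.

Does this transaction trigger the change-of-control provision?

The purchase adds only to Astrid's holdings (Farida's stake shrinks), so Astrid is the only person who could newly come to control Everline.
Astrid holds 100% of Meridian, so Astrid controls Meridian.
Meridian holds 35% of Solent, so Astrid controls Solent.
Solent holds 85% of Cobalt, so Astrid controls Cobalt.
In Everline, Astrid's side holds only 15%, not > 30%.
So before the transaction, Astrid does not control Everline.
After the purchase, Astrid's direct stake in Everline rises to 15% + 77% = 92%, and Farida's stake falls to 8%.
Astrid holds 92% of Everline, so Astrid controls Everline.
Astrid did not control Everline before and does after, so the clause is triggered.

Yes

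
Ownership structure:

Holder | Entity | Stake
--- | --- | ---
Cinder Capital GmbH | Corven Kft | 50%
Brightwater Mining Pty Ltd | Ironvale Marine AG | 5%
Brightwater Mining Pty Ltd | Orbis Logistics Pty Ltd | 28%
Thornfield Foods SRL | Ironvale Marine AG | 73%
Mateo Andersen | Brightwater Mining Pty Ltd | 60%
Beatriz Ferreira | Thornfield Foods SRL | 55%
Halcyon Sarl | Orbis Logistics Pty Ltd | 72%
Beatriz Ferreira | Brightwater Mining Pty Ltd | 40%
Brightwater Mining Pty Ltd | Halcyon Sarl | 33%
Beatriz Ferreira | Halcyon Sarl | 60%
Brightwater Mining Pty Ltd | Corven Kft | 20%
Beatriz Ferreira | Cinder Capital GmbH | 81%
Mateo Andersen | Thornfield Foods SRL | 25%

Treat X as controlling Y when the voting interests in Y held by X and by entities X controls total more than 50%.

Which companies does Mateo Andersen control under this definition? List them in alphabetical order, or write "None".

Mateo holds 60% of Brightwater, so Mateo controls Brightwater.
No other company's threshold is met.

Brightwater Mining Pty Ltd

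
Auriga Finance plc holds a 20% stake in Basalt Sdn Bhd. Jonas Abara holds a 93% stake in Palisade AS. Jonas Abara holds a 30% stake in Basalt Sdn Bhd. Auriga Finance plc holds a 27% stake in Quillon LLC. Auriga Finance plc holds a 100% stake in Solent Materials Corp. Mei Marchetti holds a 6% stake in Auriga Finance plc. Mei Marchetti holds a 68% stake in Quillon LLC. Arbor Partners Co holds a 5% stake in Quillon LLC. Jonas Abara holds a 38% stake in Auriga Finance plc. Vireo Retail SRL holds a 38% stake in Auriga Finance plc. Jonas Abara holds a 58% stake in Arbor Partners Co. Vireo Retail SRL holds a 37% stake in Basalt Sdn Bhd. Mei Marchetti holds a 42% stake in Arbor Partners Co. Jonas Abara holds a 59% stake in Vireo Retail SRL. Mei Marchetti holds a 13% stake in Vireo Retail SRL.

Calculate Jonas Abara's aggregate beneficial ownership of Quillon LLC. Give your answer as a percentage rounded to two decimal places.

19.21%

Jonas reaches Quillon along 3 paths.
Via Arbor: 58% × 5% = 2.9%.
Via Auriga: 38% × 27% = 10.26%.
Via Vireo → Auriga: 59% × 38% × 27% = 6.0534%.
Total: 2.9% + 10.26% + 6.0534% = 19.2134%.
Rounded: 19.21%.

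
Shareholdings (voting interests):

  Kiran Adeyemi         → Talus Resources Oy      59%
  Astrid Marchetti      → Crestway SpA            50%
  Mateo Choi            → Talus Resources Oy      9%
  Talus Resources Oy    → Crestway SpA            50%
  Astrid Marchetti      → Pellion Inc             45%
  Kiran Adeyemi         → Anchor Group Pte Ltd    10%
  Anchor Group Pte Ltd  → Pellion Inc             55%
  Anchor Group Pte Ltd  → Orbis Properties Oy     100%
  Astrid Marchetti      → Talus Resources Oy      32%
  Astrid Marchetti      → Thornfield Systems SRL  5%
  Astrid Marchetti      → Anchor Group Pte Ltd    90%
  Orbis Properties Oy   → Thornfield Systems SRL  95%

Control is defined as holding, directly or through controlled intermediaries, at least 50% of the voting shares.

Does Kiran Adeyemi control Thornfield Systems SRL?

Kiran holds 59% of Talus, so Kiran controls Talus.
Talus holds 50% of Crestway, so Kiran controls Crestway.
Neither Kiran nor any entity Kiran controls holds any voting interest in Thornfield.
So Kiran does not control Thornfield.

No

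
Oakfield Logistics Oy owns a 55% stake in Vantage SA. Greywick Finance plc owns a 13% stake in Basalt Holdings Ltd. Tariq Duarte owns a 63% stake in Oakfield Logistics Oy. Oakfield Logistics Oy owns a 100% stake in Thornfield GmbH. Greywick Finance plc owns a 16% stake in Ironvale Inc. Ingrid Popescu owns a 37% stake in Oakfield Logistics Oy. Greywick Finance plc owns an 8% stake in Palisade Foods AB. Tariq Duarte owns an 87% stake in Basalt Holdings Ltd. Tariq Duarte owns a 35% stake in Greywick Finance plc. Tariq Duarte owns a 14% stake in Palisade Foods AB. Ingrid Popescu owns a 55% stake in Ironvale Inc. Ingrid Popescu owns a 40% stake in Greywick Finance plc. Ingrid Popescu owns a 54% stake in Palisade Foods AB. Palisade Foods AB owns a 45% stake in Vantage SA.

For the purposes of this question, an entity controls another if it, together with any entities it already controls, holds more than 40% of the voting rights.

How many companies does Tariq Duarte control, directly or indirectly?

4

Tariq holds 63% of Oakfield, so Tariq controls Oakfield.
Oakfield holds 100% of Thornfield, so Tariq controls Thornfield.
Tariq holds 87% of Basalt, so Tariq controls Basalt.
Oakfield holds 55% of Vantage, so Tariq controls Vantage.
No other company's threshold is met.
Tariq controls 4 companies.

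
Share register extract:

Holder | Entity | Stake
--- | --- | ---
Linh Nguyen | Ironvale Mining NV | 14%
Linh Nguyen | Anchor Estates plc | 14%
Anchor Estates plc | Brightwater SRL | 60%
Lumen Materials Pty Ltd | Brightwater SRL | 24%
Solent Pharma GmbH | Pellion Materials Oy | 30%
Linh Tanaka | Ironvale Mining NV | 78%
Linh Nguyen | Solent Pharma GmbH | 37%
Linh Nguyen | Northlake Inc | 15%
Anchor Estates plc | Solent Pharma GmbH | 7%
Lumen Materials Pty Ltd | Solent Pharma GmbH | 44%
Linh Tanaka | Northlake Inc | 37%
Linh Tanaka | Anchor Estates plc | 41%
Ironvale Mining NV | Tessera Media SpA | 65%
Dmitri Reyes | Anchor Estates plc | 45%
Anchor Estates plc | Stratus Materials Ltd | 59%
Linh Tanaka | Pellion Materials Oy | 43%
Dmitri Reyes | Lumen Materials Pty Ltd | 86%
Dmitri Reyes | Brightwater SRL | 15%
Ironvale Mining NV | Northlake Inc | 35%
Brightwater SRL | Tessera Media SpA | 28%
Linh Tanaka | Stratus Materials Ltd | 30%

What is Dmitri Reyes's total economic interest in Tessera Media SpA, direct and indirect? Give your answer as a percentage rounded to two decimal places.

Dmitri reaches Tessera along 3 paths.
Via Anchor → Brightwater: 45% × 60% × 28% = 7.56%.
Via Brightwater: 15% × 28% = 4.2%.
Via Lumen → Brightwater: 86% × 24% × 28% = 5.7792%.
Total: 7.56% + 4.2% + 5.7792% = 17.5392%.
Rounded: 17.54%.

17.54%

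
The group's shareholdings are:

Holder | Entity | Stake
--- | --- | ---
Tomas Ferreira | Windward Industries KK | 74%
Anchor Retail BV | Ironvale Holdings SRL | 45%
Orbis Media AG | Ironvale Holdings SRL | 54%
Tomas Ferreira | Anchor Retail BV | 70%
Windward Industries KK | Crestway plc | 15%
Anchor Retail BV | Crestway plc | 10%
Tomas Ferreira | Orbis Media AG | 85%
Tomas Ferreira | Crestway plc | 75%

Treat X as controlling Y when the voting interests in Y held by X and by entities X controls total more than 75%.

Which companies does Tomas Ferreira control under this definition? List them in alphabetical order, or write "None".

Tomas holds 85% of Orbis, so Tomas controls Orbis.
No other company's threshold is met.

Orbis Media AG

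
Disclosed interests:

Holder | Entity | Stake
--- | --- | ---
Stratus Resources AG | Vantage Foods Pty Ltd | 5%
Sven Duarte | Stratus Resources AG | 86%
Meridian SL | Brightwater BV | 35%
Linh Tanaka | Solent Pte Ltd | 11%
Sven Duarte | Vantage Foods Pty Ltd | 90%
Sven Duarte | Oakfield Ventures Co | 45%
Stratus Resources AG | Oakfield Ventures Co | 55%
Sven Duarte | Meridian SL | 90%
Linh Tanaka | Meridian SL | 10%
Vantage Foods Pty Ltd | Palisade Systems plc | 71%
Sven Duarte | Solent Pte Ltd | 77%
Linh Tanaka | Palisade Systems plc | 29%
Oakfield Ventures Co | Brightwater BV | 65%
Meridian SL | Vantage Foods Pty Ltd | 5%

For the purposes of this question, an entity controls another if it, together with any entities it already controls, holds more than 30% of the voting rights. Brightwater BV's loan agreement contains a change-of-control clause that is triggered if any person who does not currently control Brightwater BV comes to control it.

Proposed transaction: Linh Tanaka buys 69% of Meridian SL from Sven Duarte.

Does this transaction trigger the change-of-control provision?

The purchase adds only to Linh's holdings (Sven's stake shrinks), so Linh is the only person who could newly come to control Brightwater.
Linh's largest direct stake is 29% in Palisade, which does not meet the threshold, so Linh controls no company.
Neither Linh nor any entity Linh controls holds any voting interest in Brightwater.
So before the transaction, Linh does not control Brightwater.
After the purchase, Linh's direct stake in Meridian rises to 10% + 69% = 79%, and Sven's stake falls to 21%.
Linh holds 79% of Meridian, so Linh controls Meridian.
Meridian holds 35% of Brightwater, so Linh controls Brightwater.
Linh did not control Brightwater before and does after, so the clause is triggered.

Yes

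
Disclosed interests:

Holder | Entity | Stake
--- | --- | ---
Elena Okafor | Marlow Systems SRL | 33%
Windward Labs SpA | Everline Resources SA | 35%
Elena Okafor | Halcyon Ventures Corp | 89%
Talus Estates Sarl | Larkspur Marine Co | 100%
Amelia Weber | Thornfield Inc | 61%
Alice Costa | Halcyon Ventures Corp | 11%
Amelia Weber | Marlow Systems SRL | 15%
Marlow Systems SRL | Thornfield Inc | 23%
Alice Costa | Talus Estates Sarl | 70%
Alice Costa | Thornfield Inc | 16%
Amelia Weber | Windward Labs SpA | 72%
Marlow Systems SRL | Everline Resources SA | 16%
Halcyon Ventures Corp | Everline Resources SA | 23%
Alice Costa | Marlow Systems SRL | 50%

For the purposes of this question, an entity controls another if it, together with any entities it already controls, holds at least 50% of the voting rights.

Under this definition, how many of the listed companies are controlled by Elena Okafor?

1

Elena holds 89% of Halcyon, so Elena controls Halcyon.
No other company's threshold is met.
Elena controls 1 company.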